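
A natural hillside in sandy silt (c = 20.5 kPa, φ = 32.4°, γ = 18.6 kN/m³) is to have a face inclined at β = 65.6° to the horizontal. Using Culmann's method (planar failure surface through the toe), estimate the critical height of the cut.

Culmann's analysis gives the critical failure plane at α_cr = (β + φ)/2 = (65.6 + 32.4)/2 = 49.0°, and the critical height
H_c = (4c/γ) · sinβ cosφ / [1 − cos(β − φ)]
    = (4·20.5/18.6) · sin65.6°·cos32.4° / [1 − cos(33.2°)]
    = 4.409 · 0.9107·0.8443 / [1 − 0.8368]
    = 4.409 · 0.7689 / 0.1632
    = 20.77 m

H_c = 20.77 m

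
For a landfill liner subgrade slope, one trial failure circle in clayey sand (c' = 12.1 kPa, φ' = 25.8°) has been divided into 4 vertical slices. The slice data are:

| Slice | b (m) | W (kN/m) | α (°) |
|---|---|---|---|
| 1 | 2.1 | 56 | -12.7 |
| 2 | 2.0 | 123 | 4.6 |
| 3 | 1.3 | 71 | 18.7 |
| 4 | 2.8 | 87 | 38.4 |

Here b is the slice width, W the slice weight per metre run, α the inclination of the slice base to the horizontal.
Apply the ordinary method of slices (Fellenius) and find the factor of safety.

FS = 3.51

Ordinary method of slices: FS = Σ[c'·Δl_i + (W_i cosα_i)·tanφ'] / Σ W_i sinα_i, with Δl_i = b_i / cosα_i.
Slice 1: Δl = 2.1/cos(-12.7°) = 2.153 m; N'_1 = 56·cos(-12.7°) = 54.6; c'Δl = 26.05; W sinα = -12.3
Slice 2: Δl = 2.0/cos4.6° = 2.006 m; N'_2 = 123·cos4.6° = 122.6; c'Δl = 24.28; W sinα = 9.9
Slice 3: Δl = 1.3/cos18.7° = 1.372 m; N'_3 = 71·cos18.7° = 67.3; c'Δl = 16.61; W sinα = 22.8
Slice 4: Δl = 2.8/cos38.4° = 3.573 m; N'_4 = 87·cos38.4° = 68.2; c'Δl = 43.23; W sinα = 54.0
Σc'Δl = 110.2 kN/m; ΣN' = 312.7 kN/m; ΣW sinα = 74.4 kN/m
Resisting = 110.2 + 312.7·tan25.8° = 110.2 + 151.1 = 261.3 kN/m
FS = 261.3 / 74.4 = 3.514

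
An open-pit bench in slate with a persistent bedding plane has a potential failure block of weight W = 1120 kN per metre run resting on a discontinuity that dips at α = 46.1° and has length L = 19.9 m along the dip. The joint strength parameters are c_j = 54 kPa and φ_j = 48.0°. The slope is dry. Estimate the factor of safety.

FS = 2.40

Resolving the block weight along and normal to the plane and applying the Mohr–Coulomb strength on the joint:
N' = W cosα = 1120·cos46.1° = 776.6 kN/m
Driving force T = W sinα = 1120·sin46.1° = 807.0 kN/m
Resisting force R = c_j·L + N'·tanφ_j = 54·19.9 + 776.6·tan48.0° = 1074.6 + 862.5 = 1937.1 kN/m
FS = R / T = 1937.1 / 807.0 = 2.400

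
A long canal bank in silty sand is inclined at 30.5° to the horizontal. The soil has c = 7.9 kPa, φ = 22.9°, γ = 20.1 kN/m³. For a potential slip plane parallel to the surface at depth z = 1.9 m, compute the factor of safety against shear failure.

FS = 1.19

For an infinite slope with a slip plane parallel to the surface (no pore pressure): FS = [c + γz cos²β tanφ] / [γz sinβ cosβ].
γz = 20.1·1.9 = 38.19 kN/m²
Numerator = 7.9 + 38.19·cos²30.5°·tan22.9° = 7.9 + 38.19·0.7424·0.4224 = 19.877 kPa
Denominator = 38.19·sin30.5°·cos30.5° = 38.19·0.5075·0.8616 = 16.701 kPa
FS = 19.877 / 16.701 = 1.190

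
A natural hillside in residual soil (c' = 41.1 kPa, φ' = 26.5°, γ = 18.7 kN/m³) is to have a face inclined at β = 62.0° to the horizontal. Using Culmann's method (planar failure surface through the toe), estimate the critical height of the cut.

Culmann's analysis gives the critical failure plane at α_cr = (β + φ')/2 = (62.0 + 26.5)/2 = 44.2°, and the critical height
H_c = (4c'/γ) · sinβ cosφ' / [1 − cos(β − φ')]
    = (4·41.1/18.7) · sin62.0°·cos26.5° / [1 − cos(35.5°)]
    = 8.791 · 0.8829·0.8949 / [1 − 0.8141]
    = 8.791 · 0.7902 / 0.1859
    = 37.37 m

H_c = 37.37 m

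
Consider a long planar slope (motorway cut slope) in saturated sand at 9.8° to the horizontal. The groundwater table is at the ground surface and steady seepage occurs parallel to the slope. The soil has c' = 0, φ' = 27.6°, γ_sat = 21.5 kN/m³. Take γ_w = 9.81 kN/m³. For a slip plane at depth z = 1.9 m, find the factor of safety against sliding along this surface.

With seepage parallel to the slope and the water table at the surface, the effective normal stress on the slip plane uses the buoyant unit weight γ' = γ_sat − γ_w while the driving shear stress uses γ_sat:
FS = [c' + γ' z cos²β tanφ'] / [γ_sat z sinβ cosβ]
(For c' = 0 this reduces to FS = (γ'/γ_sat)·tanφ'/tanβ.)
γ' = 21.5 − 9.81 = 11.69 kN/m³
Numerator = 0.0 + 11.69·1.9·cos²9.8°·tan27.6° = 0.0 + 11.69·1.9·0.9710·0.5228 = 11.275 kPa
Denominator = 21.5·1.9·sin9.8°·cos9.8° = 21.5·1.9·0.1702·0.9854 = 6.852 kPa
FS = 11.275 / 6.852 = 1.646

FS = 1.65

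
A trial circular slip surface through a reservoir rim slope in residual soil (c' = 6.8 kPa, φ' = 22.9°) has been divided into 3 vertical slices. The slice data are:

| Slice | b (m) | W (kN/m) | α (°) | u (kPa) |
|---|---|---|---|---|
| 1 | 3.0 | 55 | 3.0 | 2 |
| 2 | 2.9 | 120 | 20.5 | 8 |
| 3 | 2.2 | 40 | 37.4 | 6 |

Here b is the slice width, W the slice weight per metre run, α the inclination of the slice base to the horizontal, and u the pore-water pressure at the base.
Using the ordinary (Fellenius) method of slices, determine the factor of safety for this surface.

Ordinary method of slices: FS = Σ[c'·Δl_i + (W_i cosα_i − u_i·Δl_i)·tanφ'] / Σ W_i sinα_i, with Δl_i = b_i / cosα_i.
Slice 1: Δl = 3.0/cos3.0° = 3.004 m; N'_1 = 55·cos3.0° − 2·3.004 = 48.9; c'Δl = 20.43; W sinα = 2.9
Slice 2: Δl = 2.9/cos20.5° = 3.096 m; N'_2 = 120·cos20.5° − 8·3.096 = 87.6; c'Δl = 21.05; W sinα = 42.0
Slice 3: Δl = 2.2/cos37.4° = 2.769 m; N'_3 = 40·cos37.4° − 6·2.769 = 15.2; c'Δl = 18.83; W sinα = 24.3
Σc'Δl = 60.3 kN/m; ΣN' = 151.7 kN/m; ΣW sinα = 69.2 kN/m
Resisting = 60.3 + 151.7·tan22.9° = 60.3 + 64.1 = 124.4 kN/m
FS = 124.4 / 69.2 = 1.798

FS = 1.80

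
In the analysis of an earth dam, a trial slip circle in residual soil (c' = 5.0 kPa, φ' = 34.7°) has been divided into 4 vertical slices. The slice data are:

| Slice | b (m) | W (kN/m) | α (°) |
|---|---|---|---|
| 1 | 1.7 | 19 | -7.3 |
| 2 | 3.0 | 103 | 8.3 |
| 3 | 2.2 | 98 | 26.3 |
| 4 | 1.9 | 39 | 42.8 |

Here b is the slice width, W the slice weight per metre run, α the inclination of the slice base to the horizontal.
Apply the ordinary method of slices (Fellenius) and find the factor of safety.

FS = 2.59

Ordinary method of slices: FS = Σ[c'·Δl_i + (W_i cosα_i)·tanφ'] / Σ W_i sinα_i, with Δl_i = b_i / cosα_i.
Slice 1: Δl = 1.7/cos(-7.3°) = 1.714 m; N'_1 = 19·cos(-7.3°) = 18.8; c'Δl = 8.57; W sinα = -2.4
Slice 2: Δl = 3.0/cos8.3° = 3.032 m; N'_2 = 103·cos8.3° = 101.9; c'Δl = 15.16; W sinα = 14.9
Slice 3: Δl = 2.2/cos26.3° = 2.454 m; N'_3 = 98·cos26.3° = 87.9; c'Δl = 12.27; W sinα = 43.4
Slice 4: Δl = 1.9/cos42.8° = 2.590 m; N'_4 = 39·cos42.8° = 28.6; c'Δl = 12.95; W sinα = 26.5
Σc'Δl = 48.9 kN/m; ΣN' = 237.2 kN/m; ΣW sinα = 82.4 kN/m
Resisting = 48.9 + 237.2·tan34.7° = 48.9 + 164.3 = 213.2 kN/m
FS = 213.2 / 82.4 = 2.588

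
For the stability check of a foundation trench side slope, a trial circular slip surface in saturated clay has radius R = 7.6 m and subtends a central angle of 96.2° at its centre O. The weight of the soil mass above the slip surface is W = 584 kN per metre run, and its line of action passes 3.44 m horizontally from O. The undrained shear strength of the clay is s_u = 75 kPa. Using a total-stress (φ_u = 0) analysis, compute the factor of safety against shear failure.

Taking moments about the centre O, the resisting moment is provided by the undrained shear strength acting along the arc:
Arc length L_a = R·θ = 7.6·(96.2°·π/180) = 7.6·1.6790 = 12.76 m
M_R = s_u·L_a·R = 75·12.76·7.6 = 7273.5 kN·m/m
M_D = W·d = 584·3.44 = 2009.0 kN·m/m
FS = M_R / M_D = 7273.5 / 2009.0 = 3.621

FS = 3.62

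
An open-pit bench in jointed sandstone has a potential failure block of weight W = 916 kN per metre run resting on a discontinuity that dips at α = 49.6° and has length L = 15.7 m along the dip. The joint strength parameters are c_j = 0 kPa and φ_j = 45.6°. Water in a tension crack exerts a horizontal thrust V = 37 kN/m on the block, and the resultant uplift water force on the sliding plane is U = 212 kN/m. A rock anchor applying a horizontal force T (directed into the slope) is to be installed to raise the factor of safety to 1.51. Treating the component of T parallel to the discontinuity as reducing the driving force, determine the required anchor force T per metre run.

T = 415 kN/m

Resolving forces along and normal to the sliding plane, with the horizontal anchor force T adding T·sinα to the effective normal force and T·cosα acting up the plane against the driving force:
FS = [c_jL + (W cosα − U − V sinα + T sinα) tanφ_j] / [W sinα + V cosα − T cosα]
Without the anchor: N' = 353.5 kN/m, driving T_d = 721.5 kN/m, resisting R = 0·15.7 + 353.5·tan45.6° = 361.0 kN/m, FS = 0.50.
Setting FS = 1.51 and solving for T:
1.51·(721.5 − T cos49.6°) = 361.0 + T sin49.6°·tan45.6°
T·(sin49.6°·tan45.6° + 1.51·cos49.6°) = 1.51·721.5 − 361.0
T·(0.7615·1.0212 + 1.51·0.6481) = 1089.5 − 361.0 = 728.6
T·1.7563 = 728.6
T = 414.8 kN/m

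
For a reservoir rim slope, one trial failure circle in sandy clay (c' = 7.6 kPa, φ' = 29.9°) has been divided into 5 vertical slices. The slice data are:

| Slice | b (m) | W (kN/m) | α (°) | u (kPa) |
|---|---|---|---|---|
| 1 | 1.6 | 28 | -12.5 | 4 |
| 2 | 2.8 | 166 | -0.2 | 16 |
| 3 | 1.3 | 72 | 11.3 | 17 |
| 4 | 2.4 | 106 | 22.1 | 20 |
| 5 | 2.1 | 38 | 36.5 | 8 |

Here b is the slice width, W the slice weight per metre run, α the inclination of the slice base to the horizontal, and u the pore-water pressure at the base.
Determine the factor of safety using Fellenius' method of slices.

Ordinary method of slices: FS = Σ[c'·Δl_i + (W_i cosα_i − u_i·Δl_i)·tanφ'] / Σ W_i sinα_i, with Δl_i = b_i / cosα_i.
Slice 1: Δl = 1.6/cos(-12.5°) = 1.639 m; N'_1 = 28·cos(-12.5°) − 4·1.639 = 20.8; c'Δl = 12.46; W sinα = -6.1
Slice 2: Δl = 2.8/cos(-0.2°) = 2.800 m; N'_2 = 166·cos(-0.2°) − 16·2.800 = 121.2; c'Δl = 21.28; W sinα = -0.6
Slice 3: Δl = 1.3/cos11.3° = 1.326 m; N'_3 = 72·cos11.3° − 17·1.326 = 48.1; c'Δl = 10.08; W sinα = 14.1
Slice 4: Δl = 2.4/cos22.1° = 2.590 m; N'_4 = 106·cos22.1° − 20·2.590 = 46.4; c'Δl = 19.69; W sinα = 39.9
Slice 5: Δl = 2.1/cos36.5° = 2.612 m; N'_5 = 38·cos36.5° − 8·2.612 = 9.6; c'Δl = 19.85; W sinα = 22.6
Σc'Δl = 83.4 kN/m; ΣN' = 246.1 kN/m; ΣW sinα = 70.0 kN/m
Resisting = 83.4 + 246.1·tan29.9° = 83.4 + 141.5 = 224.9 kN/m
FS = 224.9 / 70.0 = 3.215

FS = 3.21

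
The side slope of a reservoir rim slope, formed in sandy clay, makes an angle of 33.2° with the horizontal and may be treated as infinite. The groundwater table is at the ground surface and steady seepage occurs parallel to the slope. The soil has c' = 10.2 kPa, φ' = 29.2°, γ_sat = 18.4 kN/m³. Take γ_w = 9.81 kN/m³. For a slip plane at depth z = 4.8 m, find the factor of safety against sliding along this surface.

With seepage parallel to the slope and the water table at the surface, the effective normal stress on the slip plane uses the buoyant unit weight γ' = γ_sat − γ_w while the driving shear stress uses γ_sat:
FS = [c' + γ' z cos²β tanφ'] / [γ_sat z sinβ cosβ]
γ' = 18.4 − 9.81 = 8.59 kN/m³
Numerator = 10.2 + 8.59·4.8·cos²33.2°·tan29.2° = 10.2 + 8.59·4.8·0.7002·0.5589 = 26.335 kPa
Denominator = 18.4·4.8·sin33.2°·cos33.2° = 18.4·4.8·0.5476·0.8368 = 40.467 kPa
FS = 26.335 / 40.467 = 0.651

FS = 0.65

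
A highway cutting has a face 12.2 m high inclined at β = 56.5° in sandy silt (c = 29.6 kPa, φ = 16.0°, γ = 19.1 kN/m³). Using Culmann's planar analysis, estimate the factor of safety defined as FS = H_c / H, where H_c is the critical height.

FS = 1.70

H_c = (4c/γ) · sinβ cosφ / [1 − cos(β − φ)]
    = (4·29.6/19.1) · sin56.5°·cos16.0° / [1 − cos40.5°]
    = 6.199 · 0.8016 / 0.2396 = 20.74 m
FS = H_c / H = 20.74 / 12.2 = 1.700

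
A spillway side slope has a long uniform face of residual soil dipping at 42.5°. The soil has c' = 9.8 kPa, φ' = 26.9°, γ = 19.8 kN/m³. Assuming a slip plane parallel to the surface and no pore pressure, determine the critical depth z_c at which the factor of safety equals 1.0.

Setting FS = 1.00 in FS = [c' + γz cos²β tanφ'] / [γz sinβ cosβ] and solving for z:
z = c' / [γ cosβ (FS·sinβ − cosβ·tanφ')]
  = 9.8 / [19.8·cos42.5°·(1.00·sin42.5° − cos42.5°·tan26.9°)]
  = 9.8 / [19.8·0.7373·(1.00·0.6756 − 0.7373·0.5073)]
  = 9.8 / 4.4020 = 2.226 m

z_c = 2.23 m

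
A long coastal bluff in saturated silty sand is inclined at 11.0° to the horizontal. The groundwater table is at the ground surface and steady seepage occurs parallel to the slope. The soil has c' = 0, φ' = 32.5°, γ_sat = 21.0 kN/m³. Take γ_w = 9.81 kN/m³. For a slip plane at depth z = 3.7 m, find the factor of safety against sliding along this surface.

FS = 1.75

With seepage parallel to the slope and the water table at the surface, the effective normal stress on the slip plane uses the buoyant unit weight γ' = γ_sat − γ_w while the driving shear stress uses γ_sat:
FS = [c' + γ' z cos²β tanφ'] / [γ_sat z sinβ cosβ]
(For c' = 0 this reduces to FS = (γ'/γ_sat)·tanφ'/tanβ.)
γ' = 21.0 − 9.81 = 11.19 kN/m³
Numerator = 0.0 + 11.19·3.7·cos²11.0°·tan32.5° = 0.0 + 11.19·3.7·0.9636·0.6371 = 25.416 kPa
Denominator = 21.0·3.7·sin11.0°·cos11.0° = 21.0·3.7·0.1908·0.9816 = 14.553 kPa
FS = 25.416 / 14.553 = 1.746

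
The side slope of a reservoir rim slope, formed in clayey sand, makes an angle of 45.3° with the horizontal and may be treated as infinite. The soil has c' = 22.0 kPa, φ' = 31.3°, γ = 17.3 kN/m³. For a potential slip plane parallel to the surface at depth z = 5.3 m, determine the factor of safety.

For an infinite slope with a slip plane parallel to the surface (no pore pressure): FS = [c' + γz cos²β tanφ'] / [γz sinβ cosβ].
γz = 17.3·5.3 = 91.69 kN/m²
Numerator = 22.0 + 91.69·cos²45.3°·tan31.3° = 22.0 + 91.69·0.4948·0.6080 = 49.582 kPa
Denominator = 91.69·sin45.3°·cos45.3° = 91.69·0.7108·0.7034 = 45.842 kPa
FS = 49.582 / 45.842 = 1.082

FS = 1.08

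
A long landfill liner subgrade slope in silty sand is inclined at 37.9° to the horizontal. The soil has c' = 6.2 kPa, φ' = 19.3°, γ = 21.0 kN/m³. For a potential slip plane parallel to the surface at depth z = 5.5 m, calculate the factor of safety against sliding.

FS = 0.56

For an infinite slope with a slip plane parallel to the surface (no pore pressure): FS = [c' + γz cos²β tanφ'] / [γz sinβ cosβ].
γz = 21.0·5.5 = 115.50 kN/m²
Numerator = 6.2 + 115.50·cos²37.9°·tan19.3° = 6.2 + 115.50·0.6227·0.3502 = 31.385 kPa
Denominator = 115.50·sin37.9°·cos37.9° = 115.50·0.6143·0.7891 = 55.985 kPa
FS = 31.385 / 55.985 = 0.561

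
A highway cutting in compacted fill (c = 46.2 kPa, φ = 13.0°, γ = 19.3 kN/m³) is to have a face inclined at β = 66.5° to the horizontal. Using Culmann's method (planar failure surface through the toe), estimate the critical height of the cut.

Culmann's analysis gives the critical failure plane at α_cr = (β + φ)/2 = (66.5 + 13.0)/2 = 39.8°, and the critical height
H_c = (4c/γ) · sinβ cosφ / [1 − cos(β − φ)]
    = (4·46.2/19.3) · sin66.5°·cos13.0° / [1 − cos(53.5°)]
    = 9.575 · 0.9171·0.9744 / [1 − 0.5948]
    = 9.575 · 0.8936 / 0.4052
    = 21.12 m

H_c = 21.12 m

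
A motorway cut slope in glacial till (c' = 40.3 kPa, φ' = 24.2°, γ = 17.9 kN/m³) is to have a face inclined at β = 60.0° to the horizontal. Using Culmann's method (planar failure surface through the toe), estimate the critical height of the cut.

Culmann's analysis gives the critical failure plane at α_cr = (β + φ')/2 = (60.0 + 24.2)/2 = 42.1°, and the critical height
H_c = (4c'/γ) · sinβ cosφ' / [1 − cos(β − φ')]
    = (4·40.3/17.9) · sin60.0°·cos24.2° / [1 − cos(35.8°)]
    = 9.006 · 0.8660·0.9121 / [1 − 0.8111]
    = 9.006 · 0.7899 / 0.1889
    = 37.65 m

H_c = 37.65 m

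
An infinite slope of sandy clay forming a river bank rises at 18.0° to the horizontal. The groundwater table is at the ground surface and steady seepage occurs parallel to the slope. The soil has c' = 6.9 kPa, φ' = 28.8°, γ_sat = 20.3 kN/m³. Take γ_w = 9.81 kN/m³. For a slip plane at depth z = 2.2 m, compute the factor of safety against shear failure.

With seepage parallel to the slope and the water table at the surface, the effective normal stress on the slip plane uses the buoyant unit weight γ' = γ_sat − γ_w while the driving shear stress uses γ_sat:
FS = [c' + γ' z cos²β tanφ'] / [γ_sat z sinβ cosβ]
γ' = 20.3 − 9.81 = 10.49 kN/m³
Numerator = 6.9 + 10.49·2.2·cos²18.0°·tan28.8° = 6.9 + 10.49·2.2·0.9045·0.5498 = 18.376 kPa
Denominator = 20.3·2.2·sin18.0°·cos18.0° = 20.3·2.2·0.3090·0.9511 = 13.125 kPa
FS = 18.376 / 13.125 = 1.400

FS = 1.40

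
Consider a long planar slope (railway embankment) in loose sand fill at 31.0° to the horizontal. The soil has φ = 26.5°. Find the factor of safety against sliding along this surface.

FS = 0.83

For a dry cohesionless infinite slope the factor of safety is FS = tanφ / tanβ.
FS = tan26.5° / tan31.0° = 0.4986 / 0.6009 = 0.830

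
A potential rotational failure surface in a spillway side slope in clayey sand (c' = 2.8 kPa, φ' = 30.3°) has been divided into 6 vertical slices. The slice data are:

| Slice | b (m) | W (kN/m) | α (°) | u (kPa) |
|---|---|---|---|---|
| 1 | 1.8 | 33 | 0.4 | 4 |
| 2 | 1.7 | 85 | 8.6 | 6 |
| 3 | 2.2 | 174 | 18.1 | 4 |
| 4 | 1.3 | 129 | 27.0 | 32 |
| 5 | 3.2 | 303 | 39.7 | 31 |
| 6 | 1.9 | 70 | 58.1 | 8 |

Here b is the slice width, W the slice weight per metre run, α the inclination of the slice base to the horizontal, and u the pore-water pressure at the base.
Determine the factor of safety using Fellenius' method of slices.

FS = 0.78

Ordinary method of slices: FS = Σ[c'·Δl_i + (W_i cosα_i − u_i·Δl_i)·tanφ'] / Σ W_i sinα_i, with Δl_i = b_i / cosα_i.
Slice 1: Δl = 1.8/cos0.4° = 1.800 m; N'_1 = 33·cos0.4° − 4·1.800 = 25.8; c'Δl = 5.04; W sinα = 0.2
Slice 2: Δl = 1.7/cos8.6° = 1.719 m; N'_2 = 85·cos8.6° − 6·1.719 = 73.7; c'Δl = 4.81; W sinα = 12.7
Slice 3: Δl = 2.2/cos18.1° = 2.315 m; N'_3 = 174·cos18.1° − 4·2.315 = 156.1; c'Δl = 6.48; W sinα = 54.1
Slice 4: Δl = 1.3/cos27.0° = 1.459 m; N'_4 = 129·cos27.0° − 32·1.459 = 68.3; c'Δl = 4.09; W sinα = 58.6
Slice 5: Δl = 3.2/cos39.7° = 4.159 m; N'_5 = 303·cos39.7° − 31·4.159 = 104.2; c'Δl = 11.65; W sinα = 193.5
Slice 6: Δl = 1.9/cos58.1° = 3.595 m; N'_6 = 70·cos58.1° − 8·3.595 = 8.2; c'Δl = 10.07; W sinα = 59.4
Σc'Δl = 42.1 kN/m; ΣN' = 436.3 kN/m; ΣW sinα = 378.5 kN/m
Resisting = 42.1 + 436.3·tan30.3° = 42.1 + 255.0 = 297.1 kN/m
FS = 297.1 / 378.5 = 0.785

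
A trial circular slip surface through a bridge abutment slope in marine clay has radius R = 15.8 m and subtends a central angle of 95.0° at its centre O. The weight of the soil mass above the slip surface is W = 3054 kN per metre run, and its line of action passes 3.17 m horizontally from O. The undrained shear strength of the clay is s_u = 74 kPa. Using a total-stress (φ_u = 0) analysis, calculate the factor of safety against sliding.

Taking moments about the centre O, the resisting moment is provided by the undrained shear strength acting along the arc:
Arc length L_a = R·θ = 15.8·(95.0°·π/180) = 15.8·1.6581 = 26.20 m
M_R = s_u·L_a·R = 74·26.20·15.8 = 30630.0 kN·m/m
M_D = W·d = 3054·3.17 = 9681.2 kN·m/m
FS = M_R / M_D = 30630.0 / 9681.2 = 3.164

FS = 3.16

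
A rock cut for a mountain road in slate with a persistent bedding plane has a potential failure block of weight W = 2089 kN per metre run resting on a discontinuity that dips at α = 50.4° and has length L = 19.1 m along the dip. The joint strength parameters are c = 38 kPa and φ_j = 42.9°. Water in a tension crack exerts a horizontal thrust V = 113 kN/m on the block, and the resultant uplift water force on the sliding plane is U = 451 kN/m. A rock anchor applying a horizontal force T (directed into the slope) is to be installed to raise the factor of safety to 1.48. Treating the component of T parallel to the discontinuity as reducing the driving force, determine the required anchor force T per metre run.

T = 618 kN/m

Resolving forces along and normal to the sliding plane, with the horizontal anchor force T adding T·sinα to the effective normal force and T·cosα acting up the plane against the driving force:
FS = [cL + (W cosα − U − V sinα + T sinα) tanφ_j] / [W sinα + V cosα − T cosα]
Without the anchor: N' = 793.5 kN/m, driving T_d = 1681.6 kN/m, resisting R = 38·19.1 + 793.5·tan42.9° = 1463.2 kN/m, FS = 0.87.
Setting FS = 1.48 and solving for T:
1.48·(1681.6 − T cos50.4°) = 1463.2 + T sin50.4°·tan42.9°
T·(sin50.4°·tan42.9° + 1.48·cos50.4°) = 1.48·1681.6 − 1463.2
T·(0.7705·0.9293 + 1.48·0.6374) = 2488.8 − 1463.2 = 1025.6
T·1.6594 = 1025.6
T = 618.1 kN/m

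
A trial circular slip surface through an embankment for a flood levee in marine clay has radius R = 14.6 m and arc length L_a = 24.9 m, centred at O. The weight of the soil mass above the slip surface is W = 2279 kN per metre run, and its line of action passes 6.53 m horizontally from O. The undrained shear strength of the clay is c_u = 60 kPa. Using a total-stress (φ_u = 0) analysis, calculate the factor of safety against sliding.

FS = 1.47

Taking moments about the centre O, the resisting moment is provided by the undrained shear strength acting along the arc:
M_R = c_u·L_a·R = 60·24.90·14.6 = 21812.4 kN·m/m
M_D = W·d = 2279·6.53 = 14881.9 kN·m/m
FS = M_R / M_D = 21812.4 / 14881.9 = 1.466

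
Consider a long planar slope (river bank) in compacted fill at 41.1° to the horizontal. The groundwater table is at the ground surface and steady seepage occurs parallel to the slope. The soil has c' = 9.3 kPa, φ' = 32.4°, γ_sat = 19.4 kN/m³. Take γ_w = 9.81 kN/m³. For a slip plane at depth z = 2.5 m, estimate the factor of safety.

FS = 0.75

With seepage parallel to the slope and the water table at the surface, the effective normal stress on the slip plane uses the buoyant unit weight γ' = γ_sat − γ_w while the driving shear stress uses γ_sat:
FS = [c' + γ' z cos²β tanφ'] / [γ_sat z sinβ cosβ]
γ' = 19.4 − 9.81 = 9.59 kN/m³
Numerator = 9.3 + 9.59·2.5·cos²41.1°·tan32.4° = 9.3 + 9.59·2.5·0.5679·0.6346 = 17.940 kPa
Denominator = 19.4·2.5·sin41.1°·cos41.1° = 19.4·2.5·0.6574·0.7536 = 24.026 kPa
FS = 17.940 / 24.026 = 0.747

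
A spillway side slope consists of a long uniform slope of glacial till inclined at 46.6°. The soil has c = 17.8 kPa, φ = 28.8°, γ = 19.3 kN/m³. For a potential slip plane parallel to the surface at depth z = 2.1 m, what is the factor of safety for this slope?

FS = 1.40

For an infinite slope with a slip plane parallel to the surface (no pore pressure): FS = [c + γz cos²β tanφ] / [γz sinβ cosβ].
γz = 19.3·2.1 = 40.53 kN/m²
Numerator = 17.8 + 40.53·cos²46.6°·tan28.8° = 17.8 + 40.53·0.4721·0.5498 = 28.319 kPa
Denominator = 40.53·sin46.6°·cos46.6° = 40.53·0.7266·0.6871 = 20.233 kPa
FS = 28.319 / 20.233 = 1.400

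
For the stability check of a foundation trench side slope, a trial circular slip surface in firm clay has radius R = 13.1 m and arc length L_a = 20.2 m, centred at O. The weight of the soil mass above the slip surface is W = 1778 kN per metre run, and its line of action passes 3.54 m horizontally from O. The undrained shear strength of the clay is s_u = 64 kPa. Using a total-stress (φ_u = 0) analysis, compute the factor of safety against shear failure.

FS = 2.69

Taking moments about the centre O, the resisting moment is provided by the undrained shear strength acting along the arc:
M_R = s_u·L_a·R = 64·20.20·13.1 = 16935.7 kN·m/m
M_D = W·d = 1778·3.54 = 6294.1 kN·m/m
FS = M_R / M_D = 16935.7 / 6294.1 = 2.691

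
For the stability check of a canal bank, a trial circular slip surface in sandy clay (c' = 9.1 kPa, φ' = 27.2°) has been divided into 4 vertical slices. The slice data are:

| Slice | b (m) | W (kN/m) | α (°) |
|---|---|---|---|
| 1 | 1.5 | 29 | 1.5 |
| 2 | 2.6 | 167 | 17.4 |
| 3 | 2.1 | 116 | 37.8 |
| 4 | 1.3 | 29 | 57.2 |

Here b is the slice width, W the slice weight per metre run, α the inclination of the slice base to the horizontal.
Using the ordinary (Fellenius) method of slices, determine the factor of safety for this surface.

Ordinary method of slices: FS = Σ[c'·Δl_i + (W_i cosα_i)·tanφ'] / Σ W_i sinα_i, with Δl_i = b_i / cosα_i.
Slice 1: Δl = 1.5/cos1.5° = 1.501 m; N'_1 = 29·cos1.5° = 29.0; c'Δl = 13.65; W sinα = 0.8
Slice 2: Δl = 2.6/cos17.4° = 2.725 m; N'_2 = 167·cos17.4° = 159.4; c'Δl = 24.79; W sinα = 49.9
Slice 3: Δl = 2.1/cos37.8° = 2.658 m; N'_3 = 116·cos37.8° = 91.7; c'Δl = 24.19; W sinα = 71.1
Slice 4: Δl = 1.3/cos57.2° = 2.400 m; N'_4 = 29·cos57.2° = 15.7; c'Δl = 21.84; W sinα = 24.4
Σc'Δl = 84.5 kN/m; ΣN' = 295.7 kN/m; ΣW sinα = 146.2 kN/m
Resisting = 84.5 + 295.7·tan27.2° = 84.5 + 152.0 = 236.4 kN/m
FS = 236.4 / 146.2 = 1.618

FS = 1.62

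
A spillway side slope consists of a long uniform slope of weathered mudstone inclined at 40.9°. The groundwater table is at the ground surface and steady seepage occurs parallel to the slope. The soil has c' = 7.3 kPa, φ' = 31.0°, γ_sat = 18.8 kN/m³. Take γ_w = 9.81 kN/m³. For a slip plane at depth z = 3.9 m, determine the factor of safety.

With seepage parallel to the slope and the water table at the surface, the effective normal stress on the slip plane uses the buoyant unit weight γ' = γ_sat − γ_w while the driving shear stress uses γ_sat:
FS = [c' + γ' z cos²β tanφ'] / [γ_sat z sinβ cosβ]
γ' = 18.8 − 9.81 = 8.99 kN/m³
Numerator = 7.3 + 8.99·3.9·cos²40.9°·tan31.0° = 7.3 + 8.99·3.9·0.5713·0.6009 = 19.336 kPa
Denominator = 18.8·3.9·sin40.9°·cos40.9° = 18.8·3.9·0.6547·0.7559 = 36.285 kPa
FS = 19.336 / 36.285 = 0.533

FS = 0.53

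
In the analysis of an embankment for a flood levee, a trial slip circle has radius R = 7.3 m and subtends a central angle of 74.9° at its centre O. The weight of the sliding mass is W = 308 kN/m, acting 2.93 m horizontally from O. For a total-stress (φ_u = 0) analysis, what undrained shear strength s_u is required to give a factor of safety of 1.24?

FS = s_u·L_a·R / (W·d), so s_u = FS·W·d / (L_a·R).
Arc length L_a = R·θ = 7.3·(74.9°·π/180) = 7.3·1.3073 = 9.54 m
s_u = 1.24·308·2.93 / (9.54·7.3) = 1119.0 / 69.66 = 16.06 kPa

s_u = 16.1 kPa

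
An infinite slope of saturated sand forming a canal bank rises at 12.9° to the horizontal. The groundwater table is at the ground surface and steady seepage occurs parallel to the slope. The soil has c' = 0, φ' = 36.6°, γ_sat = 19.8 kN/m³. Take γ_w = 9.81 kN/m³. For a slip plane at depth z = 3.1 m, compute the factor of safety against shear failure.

With seepage parallel to the slope and the water table at the surface, the effective normal stress on the slip plane uses the buoyant unit weight γ' = γ_sat − γ_w while the driving shear stress uses γ_sat:
FS = [c' + γ' z cos²β tanφ'] / [γ_sat z sinβ cosβ]
(For c' = 0 this reduces to FS = (γ'/γ_sat)·tanφ'/tanβ.)
γ' = 19.8 − 9.81 = 9.99 kN/m³
Numerator = 0.0 + 9.99·3.1·cos²12.9°·tan36.6° = 0.0 + 9.99·3.1·0.9502·0.7427 = 21.853 kPa
Denominator = 19.8·3.1·sin12.9°·cos12.9° = 19.8·3.1·0.2233·0.9748 = 13.357 kPa
FS = 21.853 / 13.357 = 1.636

FS = 1.64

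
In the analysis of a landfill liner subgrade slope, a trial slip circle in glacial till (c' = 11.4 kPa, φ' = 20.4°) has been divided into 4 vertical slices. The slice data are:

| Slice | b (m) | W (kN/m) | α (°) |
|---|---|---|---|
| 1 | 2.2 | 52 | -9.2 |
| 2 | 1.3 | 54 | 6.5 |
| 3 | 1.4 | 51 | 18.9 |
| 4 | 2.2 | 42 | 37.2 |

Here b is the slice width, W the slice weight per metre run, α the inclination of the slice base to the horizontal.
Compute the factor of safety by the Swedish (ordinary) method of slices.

Ordinary method of slices: FS = Σ[c'·Δl_i + (W_i cosα_i)·tanφ'] / Σ W_i sinα_i, with Δl_i = b_i / cosα_i.
Slice 1: Δl = 2.2/cos(-9.2°) = 2.229 m; N'_1 = 52·cos(-9.2°) = 51.3; c'Δl = 25.41; W sinα = -8.3
Slice 2: Δl = 1.3/cos6.5° = 1.308 m; N'_2 = 54·cos6.5° = 53.7; c'Δl = 14.92; W sinα = 6.1
Slice 3: Δl = 1.4/cos18.9° = 1.480 m; N'_3 = 51·cos18.9° = 48.3; c'Δl = 16.87; W sinα = 16.5
Slice 4: Δl = 2.2/cos37.2° = 2.762 m; N'_4 = 42·cos37.2° = 33.5; c'Δl = 31.49; W sinα = 25.4
Σc'Δl = 88.7 kN/m; ΣN' = 186.7 kN/m; ΣW sinα = 39.7 kN/m
Resisting = 88.7 + 186.7·tan20.4° = 88.7 + 69.4 = 158.1 kN/m
FS = 158.1 / 39.7 = 3.981

FS = 3.98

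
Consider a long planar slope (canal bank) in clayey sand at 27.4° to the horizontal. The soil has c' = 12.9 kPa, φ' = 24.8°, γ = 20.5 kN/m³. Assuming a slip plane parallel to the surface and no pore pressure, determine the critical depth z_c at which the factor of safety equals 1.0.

Setting FS = 1.00 in FS = [c' + γz cos²β tanφ'] / [γz sinβ cosβ] and solving for z:
z = c' / [γ cosβ (FS·sinβ − cosβ·tanφ')]
  = 12.9 / [20.5·cos27.4°·(1.00·sin27.4° − cos27.4°·tan24.8°)]
  = 12.9 / [20.5·0.8878·(1.00·0.4602 − 0.8878·0.4621)]
  = 12.9 / 0.9095 = 14.184 m

z_c = 14.18 m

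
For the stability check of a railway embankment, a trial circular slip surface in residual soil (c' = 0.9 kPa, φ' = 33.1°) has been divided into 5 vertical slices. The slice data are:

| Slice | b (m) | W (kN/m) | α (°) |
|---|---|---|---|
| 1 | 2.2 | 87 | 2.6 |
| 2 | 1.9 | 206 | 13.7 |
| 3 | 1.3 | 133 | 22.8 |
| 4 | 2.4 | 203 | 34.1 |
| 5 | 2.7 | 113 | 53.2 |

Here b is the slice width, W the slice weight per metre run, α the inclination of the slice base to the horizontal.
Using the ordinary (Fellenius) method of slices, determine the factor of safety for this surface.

FS = 1.40

Ordinary method of slices: FS = Σ[c'·Δl_i + (W_i cosα_i)·tanφ'] / Σ W_i sinα_i, with Δl_i = b_i / cosα_i.
Slice 1: Δl = 2.2/cos2.6° = 2.202 m; N'_1 = 87·cos2.6° = 86.9; c'Δl = 1.98; W sinα = 3.9
Slice 2: Δl = 1.9/cos13.7° = 1.956 m; N'_2 = 206·cos13.7° = 200.1; c'Δl = 1.76; W sinα = 48.8
Slice 3: Δl = 1.3/cos22.8° = 1.410 m; N'_3 = 133·cos22.8° = 122.6; c'Δl = 1.27; W sinα = 51.5
Slice 4: Δl = 2.4/cos34.1° = 2.898 m; N'_4 = 203·cos34.1° = 168.1; c'Δl = 2.61; W sinα = 113.8
Slice 5: Δl = 2.7/cos53.2° = 4.507 m; N'_5 = 113·cos53.2° = 67.7; c'Δl = 4.06; W sinα = 90.5
Σc'Δl = 11.7 kN/m; ΣN' = 645.4 kN/m; ΣW sinα = 308.6 kN/m
Resisting = 11.7 + 645.4·tan33.1° = 11.7 + 420.8 = 432.4 kN/m
FS = 432.4 / 308.6 = 1.401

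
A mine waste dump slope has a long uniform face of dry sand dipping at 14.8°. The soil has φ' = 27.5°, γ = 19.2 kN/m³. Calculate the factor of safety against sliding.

FS = 1.97

For a dry cohesionless infinite slope the factor of safety is FS = tanφ' / tanβ.
FS = tan27.5° / tan14.8° = 0.5206 / 0.2642 = 1.970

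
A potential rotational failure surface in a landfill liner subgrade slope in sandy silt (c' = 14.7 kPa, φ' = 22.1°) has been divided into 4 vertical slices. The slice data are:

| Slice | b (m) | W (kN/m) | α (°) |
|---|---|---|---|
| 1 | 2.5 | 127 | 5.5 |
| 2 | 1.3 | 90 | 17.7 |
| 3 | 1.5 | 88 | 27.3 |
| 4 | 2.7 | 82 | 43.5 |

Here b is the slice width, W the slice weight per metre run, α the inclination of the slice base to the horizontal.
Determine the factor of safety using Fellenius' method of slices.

Ordinary method of slices: FS = Σ[c'·Δl_i + (W_i cosα_i)·tanφ'] / Σ W_i sinα_i, with Δl_i = b_i / cosα_i.
Slice 1: Δl = 2.5/cos5.5° = 2.512 m; N'_1 = 127·cos5.5° = 126.4; c'Δl = 36.92; W sinα = 12.2
Slice 2: Δl = 1.3/cos17.7° = 1.365 m; N'_2 = 90·cos17.7° = 85.7; c'Δl = 20.06; W sinα = 27.4
Slice 3: Δl = 1.5/cos27.3° = 1.688 m; N'_3 = 88·cos27.3° = 78.2; c'Δl = 24.81; W sinα = 40.4
Slice 4: Δl = 2.7/cos43.5° = 3.722 m; N'_4 = 82·cos43.5° = 59.5; c'Δl = 54.72; W sinα = 56.4
Σc'Δl = 136.5 kN/m; ΣN' = 349.8 kN/m; ΣW sinα = 136.3 kN/m
Resisting = 136.5 + 349.8·tan22.1° = 136.5 + 142.1 = 278.6 kN/m
FS = 278.6 / 136.3 = 2.043

FS = 2.04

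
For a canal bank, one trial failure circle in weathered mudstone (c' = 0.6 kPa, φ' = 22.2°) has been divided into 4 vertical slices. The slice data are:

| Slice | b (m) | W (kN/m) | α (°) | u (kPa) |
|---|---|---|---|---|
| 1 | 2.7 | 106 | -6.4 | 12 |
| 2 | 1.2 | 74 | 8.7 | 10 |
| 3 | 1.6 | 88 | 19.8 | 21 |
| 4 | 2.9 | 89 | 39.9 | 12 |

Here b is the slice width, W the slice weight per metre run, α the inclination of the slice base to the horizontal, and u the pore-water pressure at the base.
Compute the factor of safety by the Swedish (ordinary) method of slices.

FS = 1.03

Ordinary method of slices: FS = Σ[c'·Δl_i + (W_i cosα_i − u_i·Δl_i)·tanφ'] / Σ W_i sinα_i, with Δl_i = b_i / cosα_i.
Slice 1: Δl = 2.7/cos(-6.4°) = 2.717 m; N'_1 = 106·cos(-6.4°) − 12·2.717 = 72.7; c'Δl = 1.63; W sinα = -11.8
Slice 2: Δl = 1.2/cos8.7° = 1.214 m; N'_2 = 74·cos8.7° − 10·1.214 = 61.0; c'Δl = 0.73; W sinα = 11.2
Slice 3: Δl = 1.6/cos19.8° = 1.701 m; N'_3 = 88·cos19.8° − 21·1.701 = 47.1; c'Δl = 1.02; W sinα = 29.8
Slice 4: Δl = 2.9/cos39.9° = 3.780 m; N'_4 = 89·cos39.9° − 12·3.780 = 22.9; c'Δl = 2.27; W sinα = 57.1
Σc'Δl = 5.6 kN/m; ΣN' = 203.7 kN/m; ΣW sinα = 86.3 kN/m
Resisting = 5.6 + 203.7·tan22.2° = 5.6 + 83.1 = 88.8 kN/m
FS = 88.8 / 86.3 = 1.029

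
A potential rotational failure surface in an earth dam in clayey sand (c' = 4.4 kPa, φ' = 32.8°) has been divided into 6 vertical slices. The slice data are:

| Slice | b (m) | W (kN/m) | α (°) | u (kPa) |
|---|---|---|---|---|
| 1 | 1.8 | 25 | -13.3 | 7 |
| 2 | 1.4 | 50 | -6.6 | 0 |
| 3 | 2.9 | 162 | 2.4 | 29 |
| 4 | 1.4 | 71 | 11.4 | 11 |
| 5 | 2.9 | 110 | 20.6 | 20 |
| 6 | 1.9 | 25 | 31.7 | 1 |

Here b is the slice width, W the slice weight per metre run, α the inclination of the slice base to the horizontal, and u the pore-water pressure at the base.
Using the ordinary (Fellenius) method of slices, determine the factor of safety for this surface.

FS = 3.59

Ordinary method of slices: FS = Σ[c'·Δl_i + (W_i cosα_i − u_i·Δl_i)·tanφ'] / Σ W_i sinα_i, with Δl_i = b_i / cosα_i.
Slice 1: Δl = 1.8/cos(-13.3°) = 1.850 m; N'_1 = 25·cos(-13.3°) − 7·1.850 = 11.4; c'Δl = 8.14; W sinα = -5.8
Slice 2: Δl = 1.4/cos(-6.6°) = 1.409 m; N'_2 = 50·cos(-6.6°) − 0·1.409 = 49.7; c'Δl = 6.20; W sinα = -5.7
Slice 3: Δl = 2.9/cos2.4° = 2.903 m; N'_3 = 162·cos2.4° − 29·2.903 = 77.7; c'Δl = 12.77; W sinα = 6.8
Slice 4: Δl = 1.4/cos11.4° = 1.428 m; N'_4 = 71·cos11.4° − 11·1.428 = 53.9; c'Δl = 6.28; W sinα = 14.0
Slice 5: Δl = 2.9/cos20.6° = 3.098 m; N'_5 = 110·cos20.6° − 20·3.098 = 41.0; c'Δl = 13.63; W sinα = 38.7
Slice 6: Δl = 1.9/cos31.7° = 2.233 m; N'_6 = 25·cos31.7° − 1·2.233 = 19.0; c'Δl = 9.83; W sinα = 13.1
Σc'Δl = 56.9 kN/m; ΣN' = 252.7 kN/m; ΣW sinα = 61.2 kN/m
Resisting = 56.9 + 252.7·tan32.8° = 56.9 + 162.8 = 219.7 kN/m
FS = 219.7 / 61.2 = 3.592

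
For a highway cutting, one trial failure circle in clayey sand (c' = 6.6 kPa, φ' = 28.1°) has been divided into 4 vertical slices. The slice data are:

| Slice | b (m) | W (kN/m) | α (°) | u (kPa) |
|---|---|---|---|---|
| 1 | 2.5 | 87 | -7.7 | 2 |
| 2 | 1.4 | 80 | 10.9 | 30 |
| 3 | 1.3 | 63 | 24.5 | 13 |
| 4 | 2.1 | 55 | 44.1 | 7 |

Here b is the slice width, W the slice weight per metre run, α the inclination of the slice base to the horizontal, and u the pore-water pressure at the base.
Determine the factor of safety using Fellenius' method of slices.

FS = 2.18

Ordinary method of slices: FS = Σ[c'·Δl_i + (W_i cosα_i − u_i·Δl_i)·tanφ'] / Σ W_i sinα_i, with Δl_i = b_i / cosα_i.
Slice 1: Δl = 2.5/cos(-7.7°) = 2.523 m; N'_1 = 87·cos(-7.7°) − 2·2.523 = 81.2; c'Δl = 16.65; W sinα = -11.7
Slice 2: Δl = 1.4/cos10.9° = 1.426 m; N'_2 = 80·cos10.9° − 30·1.426 = 35.8; c'Δl = 9.41; W sinα = 15.1
Slice 3: Δl = 1.3/cos24.5° = 1.429 m; N'_3 = 63·cos24.5° − 13·1.429 = 38.8; c'Δl = 9.43; W sinα = 26.1
Slice 4: Δl = 2.1/cos44.1° = 2.924 m; N'_4 = 55·cos44.1° − 7·2.924 = 19.0; c'Δl = 19.30; W sinα = 38.3
Σc'Δl = 54.8 kN/m; ΣN' = 174.7 kN/m; ΣW sinα = 67.9 kN/m
Resisting = 54.8 + 174.7·tan28.1° = 54.8 + 93.3 = 148.1 kN/m
FS = 148.1 / 67.9 = 2.182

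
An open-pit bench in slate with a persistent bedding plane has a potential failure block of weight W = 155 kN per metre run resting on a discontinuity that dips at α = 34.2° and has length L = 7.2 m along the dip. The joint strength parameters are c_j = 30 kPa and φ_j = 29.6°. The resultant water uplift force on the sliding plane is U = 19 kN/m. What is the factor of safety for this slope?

FS = 3.19

Resolving the block weight along and normal to the plane and applying the Mohr–Coulomb strength on the joint:
N' = W cosα − U = 155·cos34.2° − 19 = 109.2 kN/m
Driving force T = W sinα = 155·sin34.2° = 87.1 kN/m
Resisting force R = c_j·L + N'·tanφ_j = 30·7.2 + 109.2·tan29.6° = 216.0 + 62.0 = 278.0 kN/m
FS = R / T = 278.0 / 87.1 = 3.191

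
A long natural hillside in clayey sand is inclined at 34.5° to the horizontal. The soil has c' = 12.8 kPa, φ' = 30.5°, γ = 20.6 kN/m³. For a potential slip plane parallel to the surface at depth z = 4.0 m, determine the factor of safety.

FS = 1.19

For an infinite slope with a slip plane parallel to the surface (no pore pressure): FS = [c' + γz cos²β tanφ'] / [γz sinβ cosβ].
γz = 20.6·4.0 = 82.40 kN/m²
Numerator = 12.8 + 82.40·cos²34.5°·tan30.5° = 12.8 + 82.40·0.6792·0.5890 = 45.766 kPa
Denominator = 82.40·sin34.5°·cos34.5° = 82.40·0.5664·0.8241 = 38.464 kPa
FS = 45.766 / 38.464 = 1.190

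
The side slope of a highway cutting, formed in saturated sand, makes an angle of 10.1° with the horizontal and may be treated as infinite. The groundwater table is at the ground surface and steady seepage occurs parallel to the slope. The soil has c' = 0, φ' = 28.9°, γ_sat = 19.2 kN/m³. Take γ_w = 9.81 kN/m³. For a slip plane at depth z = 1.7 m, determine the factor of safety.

With seepage parallel to the slope and the water table at the surface, the effective normal stress on the slip plane uses the buoyant unit weight γ' = γ_sat − γ_w while the driving shear stress uses γ_sat:
FS = [c' + γ' z cos²β tanφ'] / [γ_sat z sinβ cosβ]
(For c' = 0 this reduces to FS = (γ'/γ_sat)·tanφ'/tanβ.)
γ' = 19.2 − 9.81 = 9.39 kN/m³
Numerator = 0.0 + 9.39·1.7·cos²10.1°·tan28.9° = 0.0 + 9.39·1.7·0.9692·0.5520 = 8.541 kPa
Denominator = 19.2·1.7·sin10.1°·cos10.1° = 19.2·1.7·0.1754·0.9845 = 5.635 kPa
FS = 8.541 / 5.635 = 1.516

FS = 1.52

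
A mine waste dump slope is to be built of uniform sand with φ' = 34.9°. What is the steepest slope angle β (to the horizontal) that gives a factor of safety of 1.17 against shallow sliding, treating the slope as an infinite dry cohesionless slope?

β = 30.8°

For an infinite dry cohesionless slope FS = tanφ'/tanβ, so tanβ = tanφ' / FS.
tanβ = tan34.9° / 1.17 = 0.6976 / 1.17 = 0.5962
β = arctan(0.5962) = 30.81°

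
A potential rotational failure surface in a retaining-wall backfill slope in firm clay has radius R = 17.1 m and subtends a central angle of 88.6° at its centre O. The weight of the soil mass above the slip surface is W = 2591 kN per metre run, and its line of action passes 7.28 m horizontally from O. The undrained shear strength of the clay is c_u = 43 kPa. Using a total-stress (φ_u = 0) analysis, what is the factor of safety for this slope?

Taking moments about the centre O, the resisting moment is provided by the undrained shear strength acting along the arc:
Arc length L_a = R·θ = 17.1·(88.6°·π/180) = 17.1·1.5464 = 26.44 m
M_R = c_u·L_a·R = 43·26.44·17.1 = 19443.4 kN·m/m
M_D = W·d = 2591·7.28 = 18862.5 kN·m/m
FS = M_R / M_D = 19443.4 / 18862.5 = 1.031

FS = 1.03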